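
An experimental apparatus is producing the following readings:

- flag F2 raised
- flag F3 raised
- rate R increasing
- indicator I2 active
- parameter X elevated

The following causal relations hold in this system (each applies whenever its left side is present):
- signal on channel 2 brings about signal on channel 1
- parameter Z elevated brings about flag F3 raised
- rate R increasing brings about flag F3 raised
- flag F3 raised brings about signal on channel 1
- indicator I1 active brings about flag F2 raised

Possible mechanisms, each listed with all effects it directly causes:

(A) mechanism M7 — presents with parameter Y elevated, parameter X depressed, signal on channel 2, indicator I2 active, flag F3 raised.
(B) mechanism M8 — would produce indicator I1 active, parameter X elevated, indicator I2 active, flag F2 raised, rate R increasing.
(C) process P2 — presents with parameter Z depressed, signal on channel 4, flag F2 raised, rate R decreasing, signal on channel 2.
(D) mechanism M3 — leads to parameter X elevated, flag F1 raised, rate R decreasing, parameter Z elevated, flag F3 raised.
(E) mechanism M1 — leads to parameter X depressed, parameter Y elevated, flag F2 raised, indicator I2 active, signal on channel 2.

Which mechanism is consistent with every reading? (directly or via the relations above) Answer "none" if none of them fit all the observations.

B

Testing each hypothesis:
(A) mechanism M7 — fails on flag F2 raised, rate R increasing, parameter X elevated (predicts parameter X depressed, not parameter X elevated)
(B) mechanism M8 — accounts for every observation (flag F3 raised through rate R increasing → flag F3 raised)
(C) process P2 — fails on flag F3 raised, rate R increasing, indicator I2 active, parameter X elevated (predicts rate R decreasing, not rate R increasing)
(D) mechanism M3 — flag F2 raised -; flag F3 raised +; rate R increasing -; indicator I2 active -; parameter X elevated +
(E) mechanism M1 — fails on flag F3 raised, rate R increasing, parameter X elevated (predicts parameter X depressed, not parameter X elevated)
(B) alone accounts for all the evidence.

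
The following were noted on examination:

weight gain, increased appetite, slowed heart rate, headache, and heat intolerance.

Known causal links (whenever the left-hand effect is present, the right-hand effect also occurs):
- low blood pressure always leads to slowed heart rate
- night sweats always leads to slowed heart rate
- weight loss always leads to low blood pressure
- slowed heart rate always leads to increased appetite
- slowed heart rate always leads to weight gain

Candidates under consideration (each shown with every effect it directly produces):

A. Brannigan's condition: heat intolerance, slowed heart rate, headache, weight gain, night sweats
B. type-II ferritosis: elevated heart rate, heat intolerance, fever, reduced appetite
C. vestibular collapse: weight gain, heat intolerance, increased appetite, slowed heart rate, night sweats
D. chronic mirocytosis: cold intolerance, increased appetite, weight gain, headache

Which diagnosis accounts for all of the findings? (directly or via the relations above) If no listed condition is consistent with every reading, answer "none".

Testing each hypothesis:
(A) Brannigan's condition — weight gain yes; increased appetite yes (by slowed heart rate → increased appetite); slowed heart rate yes; headache yes; heat intolerance yes
(B) type-II ferritosis — weight gain NO; increased appetite NO; slowed heart rate NO; headache NO; heat intolerance yes
(C) vestibular collapse — weight gain yes; increased appetite yes; slowed heart rate yes; headache NO; heat intolerance yes
(D) chronic mirocytosis — weight gain yes; increased appetite yes; slowed heart rate NO; headache yes; heat intolerance NO
(A) is the only candidate with no mismatches.

A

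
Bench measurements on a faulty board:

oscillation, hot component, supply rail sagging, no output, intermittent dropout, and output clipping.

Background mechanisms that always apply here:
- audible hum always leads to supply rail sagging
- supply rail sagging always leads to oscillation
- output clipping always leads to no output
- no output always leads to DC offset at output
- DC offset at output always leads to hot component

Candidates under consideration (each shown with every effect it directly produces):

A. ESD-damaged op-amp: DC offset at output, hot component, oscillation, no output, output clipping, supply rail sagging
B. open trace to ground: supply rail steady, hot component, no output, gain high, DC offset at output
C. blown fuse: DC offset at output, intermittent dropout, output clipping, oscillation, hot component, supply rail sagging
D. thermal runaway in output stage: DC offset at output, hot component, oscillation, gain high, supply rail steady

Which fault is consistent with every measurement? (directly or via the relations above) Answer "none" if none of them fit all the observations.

Testing each hypothesis:
(A) ESD-damaged op-amp — oscillation match; hot component match; supply rail sagging match; no output match; intermittent dropout miss; output clipping match
(B) open trace to ground — oscillation miss; hot component match; supply rail sagging miss; no output match; intermittent dropout miss; output clipping miss
(C) blown fuse — oscillation match; hot component match; supply rail sagging match; no output match (by output clipping → no output); intermittent dropout match; output clipping match
(D) thermal runaway in output stage — fails on supply rail sagging, no output, intermittent dropout, output clipping (predicts supply rail steady, not supply rail sagging)
(C) alone accounts for all the evidence.

C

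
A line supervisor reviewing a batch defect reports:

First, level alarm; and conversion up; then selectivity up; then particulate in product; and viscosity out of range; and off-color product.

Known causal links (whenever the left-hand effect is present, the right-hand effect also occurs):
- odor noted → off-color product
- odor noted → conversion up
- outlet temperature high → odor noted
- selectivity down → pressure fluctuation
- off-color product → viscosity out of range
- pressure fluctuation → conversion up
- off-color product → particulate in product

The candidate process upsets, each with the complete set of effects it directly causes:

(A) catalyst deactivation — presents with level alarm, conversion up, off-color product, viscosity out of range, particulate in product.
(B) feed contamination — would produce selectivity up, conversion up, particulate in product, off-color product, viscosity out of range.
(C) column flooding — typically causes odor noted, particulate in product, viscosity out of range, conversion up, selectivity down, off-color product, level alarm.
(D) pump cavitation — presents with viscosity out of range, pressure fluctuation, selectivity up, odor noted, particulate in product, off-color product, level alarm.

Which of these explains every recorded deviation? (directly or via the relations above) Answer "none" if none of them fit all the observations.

D

For each candidate, compare predicted effects to what was observed:
(A) catalyst deactivation — level alarm yes; conversion up yes; selectivity up NO; particulate in product yes; viscosity out of range yes; off-color product yes
(B) feed contamination — does not account for level alarm
(C) column flooding — level alarm yes; conversion up yes; selectivity up NO; particulate in product yes; viscosity out of range yes; off-color product yes
(D) pump cavitation — level alarm yes; conversion up yes (by odor noted → conversion up); selectivity up yes; particulate in product yes; viscosity out of range yes; off-color product yes
Only (D) is consistent with every observation.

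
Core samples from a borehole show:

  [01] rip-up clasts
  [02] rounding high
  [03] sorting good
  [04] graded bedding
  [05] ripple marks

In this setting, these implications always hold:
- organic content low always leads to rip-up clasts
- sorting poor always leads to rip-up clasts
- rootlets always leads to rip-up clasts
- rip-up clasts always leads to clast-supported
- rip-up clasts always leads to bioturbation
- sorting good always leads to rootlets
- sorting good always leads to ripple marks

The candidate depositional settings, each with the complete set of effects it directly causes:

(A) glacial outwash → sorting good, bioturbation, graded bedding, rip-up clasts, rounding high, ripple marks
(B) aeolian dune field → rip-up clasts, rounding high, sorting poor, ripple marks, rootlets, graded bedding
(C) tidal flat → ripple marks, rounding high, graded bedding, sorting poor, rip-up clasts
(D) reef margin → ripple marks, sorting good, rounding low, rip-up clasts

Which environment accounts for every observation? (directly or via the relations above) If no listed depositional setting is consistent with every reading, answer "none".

Checking each candidate against the observations:
(A) glacial outwash — rip-up clasts yes; rounding high yes; sorting good yes; graded bedding yes; ripple marks yes
(B) aeolian dune field — fails on sorting good (predicts sorting poor, not sorting good)
(C) tidal flat — rip-up clasts yes; rounding high yes; sorting good NO; graded bedding yes; ripple marks yes
(D) reef margin — rip-up clasts yes; rounding high NO; sorting good yes; graded bedding NO; ripple marks yes
(A) is the only candidate with no mismatches.

A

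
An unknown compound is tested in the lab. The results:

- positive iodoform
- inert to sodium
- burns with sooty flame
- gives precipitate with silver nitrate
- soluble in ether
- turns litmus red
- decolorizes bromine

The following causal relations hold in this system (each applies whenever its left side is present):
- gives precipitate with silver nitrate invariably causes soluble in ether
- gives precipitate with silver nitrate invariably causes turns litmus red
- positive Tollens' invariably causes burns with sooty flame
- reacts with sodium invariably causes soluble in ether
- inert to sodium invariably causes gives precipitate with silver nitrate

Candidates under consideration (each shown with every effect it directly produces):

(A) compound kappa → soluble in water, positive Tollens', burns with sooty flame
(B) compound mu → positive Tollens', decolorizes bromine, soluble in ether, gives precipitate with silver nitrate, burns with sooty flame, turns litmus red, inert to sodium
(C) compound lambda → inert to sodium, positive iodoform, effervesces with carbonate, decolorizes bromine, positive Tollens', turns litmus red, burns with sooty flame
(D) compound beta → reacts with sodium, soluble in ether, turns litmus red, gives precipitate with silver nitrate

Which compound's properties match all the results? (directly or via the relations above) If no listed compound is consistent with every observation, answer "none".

C

For each candidate, compare predicted effects to what was observed:
(A) compound kappa — positive iodoform -; inert to sodium -; burns with sooty flame +; gives precipitate with silver nitrate -; soluble in ether -; turns litmus red -; decolorizes bromine -
(B) compound mu — positive iodoform -; inert to sodium +; burns with sooty flame +; gives precipitate with silver nitrate +; soluble in ether +; turns litmus red +; decolorizes bromine +
(C) compound lambda — positive iodoform +; inert to sodium +; burns with sooty flame +; gives precipitate with silver nitrate + (through inert to sodium → gives precipitate with silver nitrate); soluble in ether + (through inert to sodium → gives precipitate with silver nitrate → soluble in ether); turns litmus red +; decolorizes bromine +
(D) compound beta — positive iodoform -; inert to sodium -; burns with sooty flame -; gives precipitate with silver nitrate +; soluble in ether +; turns litmus red +; decolorizes bromine -
Only (C) is consistent with every observation.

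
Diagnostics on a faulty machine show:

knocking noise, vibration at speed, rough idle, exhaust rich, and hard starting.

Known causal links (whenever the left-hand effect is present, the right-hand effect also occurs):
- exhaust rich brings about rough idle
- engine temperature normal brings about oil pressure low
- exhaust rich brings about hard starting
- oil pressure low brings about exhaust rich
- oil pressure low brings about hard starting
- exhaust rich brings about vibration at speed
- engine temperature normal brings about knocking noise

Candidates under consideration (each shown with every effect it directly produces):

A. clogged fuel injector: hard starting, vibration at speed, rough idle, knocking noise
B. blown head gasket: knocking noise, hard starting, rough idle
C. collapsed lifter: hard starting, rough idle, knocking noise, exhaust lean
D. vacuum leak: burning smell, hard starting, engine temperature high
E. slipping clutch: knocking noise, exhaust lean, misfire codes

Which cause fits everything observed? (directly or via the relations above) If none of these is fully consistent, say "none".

none

Checking each candidate against the observations:
(A) clogged fuel injector — does not account for exhaust rich
(B) blown head gasket — knocking noise yes; vibration at speed NO; rough idle yes; exhaust rich NO; hard starting yes
(C) collapsed lifter — fails on vibration at speed, exhaust rich (predicts exhaust lean, not exhaust rich)
(D) vacuum leak — does not account for knocking noise, vibration at speed, rough idle, exhaust rich
(E) slipping clutch — fails on vibration at speed, rough idle, exhaust rich, hard starting (predicts exhaust lean, not exhaust rich)
Every candidate fails on at least one observation.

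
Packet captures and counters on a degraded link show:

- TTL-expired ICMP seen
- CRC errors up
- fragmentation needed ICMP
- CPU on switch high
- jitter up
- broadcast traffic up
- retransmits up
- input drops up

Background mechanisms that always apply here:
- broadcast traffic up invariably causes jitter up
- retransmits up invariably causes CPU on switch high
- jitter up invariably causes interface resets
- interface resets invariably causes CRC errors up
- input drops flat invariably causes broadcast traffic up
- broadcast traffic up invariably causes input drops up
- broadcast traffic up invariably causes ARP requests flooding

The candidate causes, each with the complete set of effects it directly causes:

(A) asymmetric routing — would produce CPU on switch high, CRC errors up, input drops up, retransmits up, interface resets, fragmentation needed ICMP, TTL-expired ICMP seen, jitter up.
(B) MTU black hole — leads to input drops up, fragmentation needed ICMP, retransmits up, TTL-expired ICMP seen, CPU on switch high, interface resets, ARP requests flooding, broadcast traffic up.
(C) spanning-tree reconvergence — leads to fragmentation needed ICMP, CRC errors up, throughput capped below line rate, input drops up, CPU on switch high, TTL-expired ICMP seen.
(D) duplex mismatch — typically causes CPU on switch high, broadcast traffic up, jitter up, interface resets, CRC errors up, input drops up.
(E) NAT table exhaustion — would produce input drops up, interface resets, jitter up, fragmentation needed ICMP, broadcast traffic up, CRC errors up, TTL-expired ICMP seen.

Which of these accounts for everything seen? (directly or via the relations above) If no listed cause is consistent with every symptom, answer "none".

For each candidate, compare predicted effects to what was observed:
(A) asymmetric routing — does not account for broadcast traffic up
(B) MTU black hole — TTL-expired ICMP seen +; CRC errors up + (via interface resets → CRC errors up); fragmentation needed ICMP +; CPU on switch high +; jitter up + (via broadcast traffic up → jitter up); broadcast traffic up +; retransmits up +; input drops up +
(C) spanning-tree reconvergence — TTL-expired ICMP seen +; CRC errors up +; fragmentation needed ICMP +; CPU on switch high +; jitter up -; broadcast traffic up -; retransmits up -; input drops up +
(D) duplex mismatch — does not account for TTL-expired ICMP seen, fragmentation needed ICMP, retransmits up
(E) NAT table exhaustion — TTL-expired ICMP seen +; CRC errors up +; fragmentation needed ICMP +; CPU on switch high -; jitter up +; broadcast traffic up +; retransmits up -; input drops up +
(B) is the only candidate with no mismatches.

B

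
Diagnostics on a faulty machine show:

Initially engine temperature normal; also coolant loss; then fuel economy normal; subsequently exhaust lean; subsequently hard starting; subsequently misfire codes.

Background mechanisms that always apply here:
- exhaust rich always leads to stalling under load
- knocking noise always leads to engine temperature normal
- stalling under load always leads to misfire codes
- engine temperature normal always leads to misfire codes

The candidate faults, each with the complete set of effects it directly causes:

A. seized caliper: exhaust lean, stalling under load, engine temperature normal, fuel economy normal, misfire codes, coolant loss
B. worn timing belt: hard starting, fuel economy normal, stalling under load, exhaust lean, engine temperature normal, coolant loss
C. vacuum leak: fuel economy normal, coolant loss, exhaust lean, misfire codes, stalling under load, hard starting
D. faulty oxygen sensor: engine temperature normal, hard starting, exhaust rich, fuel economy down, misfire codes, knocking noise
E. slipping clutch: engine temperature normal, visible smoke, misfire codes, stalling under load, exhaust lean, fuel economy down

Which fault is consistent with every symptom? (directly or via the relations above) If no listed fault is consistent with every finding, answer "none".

B

Testing each hypothesis:
(A) seized caliper — engine temperature normal ✓; coolant loss ✓; fuel economy normal ✓; exhaust lean ✓; hard starting ✗; misfire codes ✓
(B) worn timing belt — accounts for every observation (misfire codes through stalling under load → misfire codes)
(C) vacuum leak — does not account for engine temperature normal
(D) faulty oxygen sensor — fails on coolant loss, fuel economy normal, exhaust lean (predicts fuel economy down, not fuel economy normal; predicts exhaust rich, not exhaust lean)
(E) slipping clutch — fails on coolant loss, fuel economy normal, hard starting (predicts fuel economy down, not fuel economy normal)
Only (B) is consistent with every observation.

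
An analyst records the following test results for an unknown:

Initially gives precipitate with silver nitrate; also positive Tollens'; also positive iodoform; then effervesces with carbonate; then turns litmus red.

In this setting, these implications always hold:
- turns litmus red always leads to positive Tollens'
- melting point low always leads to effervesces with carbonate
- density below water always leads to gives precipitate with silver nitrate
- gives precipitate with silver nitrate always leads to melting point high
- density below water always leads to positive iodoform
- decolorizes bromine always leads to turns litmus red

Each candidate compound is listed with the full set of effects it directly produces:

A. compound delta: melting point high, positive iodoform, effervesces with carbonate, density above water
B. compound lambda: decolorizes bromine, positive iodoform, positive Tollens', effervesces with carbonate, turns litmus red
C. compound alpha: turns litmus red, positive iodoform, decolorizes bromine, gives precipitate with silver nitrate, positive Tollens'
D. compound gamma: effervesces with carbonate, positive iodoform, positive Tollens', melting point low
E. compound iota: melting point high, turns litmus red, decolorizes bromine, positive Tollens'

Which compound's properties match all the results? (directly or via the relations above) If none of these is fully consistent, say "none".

Checking each candidate against the observations:
(A) compound delta — gives precipitate with silver nitrate ✗; positive Tollens' ✗; positive iodoform ✓; effervesces with carbonate ✓; turns litmus red ✗
(B) compound lambda — does not account for gives precipitate with silver nitrate
(C) compound alpha — gives precipitate with silver nitrate ✓; positive Tollens' ✓; positive iodoform ✓; effervesces with carbonate ✗; turns litmus red ✓
(D) compound gamma — gives precipitate with silver nitrate ✗; positive Tollens' ✓; positive iodoform ✓; effervesces with carbonate ✓; turns litmus red ✗
(E) compound iota — gives precipitate with silver nitrate ✗; positive Tollens' ✓; positive iodoform ✗; effervesces with carbonate ✗; turns litmus red ✓
No candidate is consistent with all observations.

none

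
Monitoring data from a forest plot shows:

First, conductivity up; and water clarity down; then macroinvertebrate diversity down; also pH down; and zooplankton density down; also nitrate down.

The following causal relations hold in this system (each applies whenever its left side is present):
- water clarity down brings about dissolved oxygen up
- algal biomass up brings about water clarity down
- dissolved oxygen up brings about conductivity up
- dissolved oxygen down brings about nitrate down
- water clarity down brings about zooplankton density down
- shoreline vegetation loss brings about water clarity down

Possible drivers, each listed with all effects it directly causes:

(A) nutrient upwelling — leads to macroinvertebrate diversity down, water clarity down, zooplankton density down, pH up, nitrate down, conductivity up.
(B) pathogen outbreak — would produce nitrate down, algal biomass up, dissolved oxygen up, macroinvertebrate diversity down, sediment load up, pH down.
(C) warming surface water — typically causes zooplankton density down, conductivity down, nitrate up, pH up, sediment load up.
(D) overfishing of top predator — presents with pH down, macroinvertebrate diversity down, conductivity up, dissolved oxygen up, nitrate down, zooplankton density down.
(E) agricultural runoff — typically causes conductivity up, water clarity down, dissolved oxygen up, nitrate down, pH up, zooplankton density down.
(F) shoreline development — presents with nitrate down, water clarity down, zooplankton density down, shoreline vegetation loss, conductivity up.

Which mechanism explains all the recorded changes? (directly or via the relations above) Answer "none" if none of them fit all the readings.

Per-candidate check:
(A) nutrient upwelling — conductivity up +; water clarity down +; macroinvertebrate diversity down +; pH down -; zooplankton density down +; nitrate down +
(B) pathogen outbreak — conductivity up + (through dissolved oxygen up → conductivity up); water clarity down + (through algal biomass up → water clarity down); macroinvertebrate diversity down +; pH down +; zooplankton density down + (through algal biomass up → water clarity down → zooplankton density down); nitrate down +
(C) warming surface water — fails on conductivity up, water clarity down, macroinvertebrate diversity down, pH down, nitrate down (predicts conductivity down, not conductivity up; predicts pH up, not pH down; predicts nitrate up, not nitrate down)
(D) overfishing of top predator — conductivity up +; water clarity down -; macroinvertebrate diversity down +; pH down +; zooplankton density down +; nitrate down +
(E) agricultural runoff — fails on macroinvertebrate diversity down, pH down (predicts pH up, not pH down)
(F) shoreline development — conductivity up +; water clarity down +; macroinvertebrate diversity down -; pH down -; zooplankton density down +; nitrate down +
Only (B) is consistent with every observation.

B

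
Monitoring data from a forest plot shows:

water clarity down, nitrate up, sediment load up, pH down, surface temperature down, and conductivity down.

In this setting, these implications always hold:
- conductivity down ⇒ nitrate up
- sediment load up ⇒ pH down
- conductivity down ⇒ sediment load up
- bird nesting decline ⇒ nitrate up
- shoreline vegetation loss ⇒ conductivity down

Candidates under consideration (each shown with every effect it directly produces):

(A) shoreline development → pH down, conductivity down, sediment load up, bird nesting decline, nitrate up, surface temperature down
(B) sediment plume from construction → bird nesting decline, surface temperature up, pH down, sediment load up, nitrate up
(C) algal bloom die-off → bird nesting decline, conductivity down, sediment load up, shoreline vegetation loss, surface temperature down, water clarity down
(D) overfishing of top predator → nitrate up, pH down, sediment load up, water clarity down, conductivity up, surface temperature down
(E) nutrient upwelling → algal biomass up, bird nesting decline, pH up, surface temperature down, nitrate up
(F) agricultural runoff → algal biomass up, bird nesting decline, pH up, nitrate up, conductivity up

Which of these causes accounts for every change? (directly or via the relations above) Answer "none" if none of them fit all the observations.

Checking each candidate against the observations:
(A) shoreline development — water clarity down -; nitrate up +; sediment load up +; pH down +; surface temperature down +; conductivity down +
(B) sediment plume from construction — water clarity down -; nitrate up +; sediment load up +; pH down +; surface temperature down -; conductivity down -
(C) algal bloom die-off — water clarity down +; nitrate up + (via conductivity down → nitrate up); sediment load up +; pH down + (via sediment load up → pH down); surface temperature down +; conductivity down +
(D) overfishing of top predator — fails on conductivity down (predicts conductivity up, not conductivity down)
(E) nutrient upwelling — fails on water clarity down, sediment load up, pH down, conductivity down (predicts pH up, not pH down)
(F) agricultural runoff — water clarity down -; nitrate up +; sediment load up -; pH down -; surface temperature down -; conductivity down -
Only (C) is consistent with every observation.

C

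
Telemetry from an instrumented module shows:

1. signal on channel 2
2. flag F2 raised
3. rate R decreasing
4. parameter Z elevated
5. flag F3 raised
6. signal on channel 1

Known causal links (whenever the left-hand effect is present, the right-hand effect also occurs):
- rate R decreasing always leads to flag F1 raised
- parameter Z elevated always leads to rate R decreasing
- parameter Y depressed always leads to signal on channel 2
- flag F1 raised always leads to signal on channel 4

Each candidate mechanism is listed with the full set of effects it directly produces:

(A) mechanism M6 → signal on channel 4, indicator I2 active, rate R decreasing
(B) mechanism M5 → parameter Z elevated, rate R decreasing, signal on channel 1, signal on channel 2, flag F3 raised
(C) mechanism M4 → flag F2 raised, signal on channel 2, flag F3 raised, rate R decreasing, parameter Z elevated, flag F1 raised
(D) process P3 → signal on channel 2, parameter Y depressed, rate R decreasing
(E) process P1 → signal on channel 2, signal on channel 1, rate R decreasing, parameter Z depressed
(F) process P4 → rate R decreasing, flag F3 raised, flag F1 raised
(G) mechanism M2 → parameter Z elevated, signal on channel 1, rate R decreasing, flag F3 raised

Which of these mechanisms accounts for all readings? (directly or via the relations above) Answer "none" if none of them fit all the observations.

Checking each candidate against the observations:
(A) mechanism M6 — signal on channel 2 ✗; flag F2 raised ✗; rate R decreasing ✓; parameter Z elevated ✗; flag F3 raised ✗; signal on channel 1 ✗
(B) mechanism M5 — signal on channel 2 ✓; flag F2 raised ✗; rate R decreasing ✓; parameter Z elevated ✓; flag F3 raised ✓; signal on channel 1 ✓
(C) mechanism M4 — does not account for signal on channel 1
(D) process P3 — signal on channel 2 ✓; flag F2 raised ✗; rate R decreasing ✓; parameter Z elevated ✗; flag F3 raised ✗; signal on channel 1 ✗
(E) process P1 — signal on channel 2 ✓; flag F2 raised ✗; rate R decreasing ✓; parameter Z elevated ✗; flag F3 raised ✗; signal on channel 1 ✓
(F) process P4 — signal on channel 2 ✗; flag F2 raised ✗; rate R decreasing ✓; parameter Z elevated ✗; flag F3 raised ✓; signal on channel 1 ✗
(G) mechanism M2 — signal on channel 2 ✗; flag F2 raised ✗; rate R decreasing ✓; parameter Z elevated ✓; flag F3 raised ✓; signal on channel 1 ✓
None of the listed candidates fits everything.

none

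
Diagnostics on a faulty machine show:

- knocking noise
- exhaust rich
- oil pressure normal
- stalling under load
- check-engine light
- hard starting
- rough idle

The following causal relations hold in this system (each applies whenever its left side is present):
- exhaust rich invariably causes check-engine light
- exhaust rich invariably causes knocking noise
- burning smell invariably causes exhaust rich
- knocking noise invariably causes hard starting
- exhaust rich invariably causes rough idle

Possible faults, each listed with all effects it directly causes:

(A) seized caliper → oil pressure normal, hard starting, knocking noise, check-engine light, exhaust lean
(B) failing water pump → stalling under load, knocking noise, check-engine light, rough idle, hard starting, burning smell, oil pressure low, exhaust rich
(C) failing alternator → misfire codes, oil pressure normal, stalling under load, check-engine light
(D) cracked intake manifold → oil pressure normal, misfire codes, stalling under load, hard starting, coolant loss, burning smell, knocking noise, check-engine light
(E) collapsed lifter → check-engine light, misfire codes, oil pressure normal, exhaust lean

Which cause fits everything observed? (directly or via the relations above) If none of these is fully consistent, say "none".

For each candidate, compare predicted effects to what was observed:
(A) seized caliper — fails on exhaust rich, stalling under load, rough idle (predicts exhaust lean, not exhaust rich)
(B) failing water pump — knocking noise ✓; exhaust rich ✓; oil pressure normal ✗; stalling under load ✓; check-engine light ✓; hard starting ✓; rough idle ✓
(C) failing alternator — knocking noise ✗; exhaust rich ✗; oil pressure normal ✓; stalling under load ✓; check-engine light ✓; hard starting ✗; rough idle ✗
(D) cracked intake manifold — accounts for every observation (exhaust rich by burning smell → exhaust rich)
(E) collapsed lifter — fails on knocking noise, exhaust rich, stalling under load, hard starting, rough idle (predicts exhaust lean, not exhaust rich)
(D) is the only candidate with no mismatches.

D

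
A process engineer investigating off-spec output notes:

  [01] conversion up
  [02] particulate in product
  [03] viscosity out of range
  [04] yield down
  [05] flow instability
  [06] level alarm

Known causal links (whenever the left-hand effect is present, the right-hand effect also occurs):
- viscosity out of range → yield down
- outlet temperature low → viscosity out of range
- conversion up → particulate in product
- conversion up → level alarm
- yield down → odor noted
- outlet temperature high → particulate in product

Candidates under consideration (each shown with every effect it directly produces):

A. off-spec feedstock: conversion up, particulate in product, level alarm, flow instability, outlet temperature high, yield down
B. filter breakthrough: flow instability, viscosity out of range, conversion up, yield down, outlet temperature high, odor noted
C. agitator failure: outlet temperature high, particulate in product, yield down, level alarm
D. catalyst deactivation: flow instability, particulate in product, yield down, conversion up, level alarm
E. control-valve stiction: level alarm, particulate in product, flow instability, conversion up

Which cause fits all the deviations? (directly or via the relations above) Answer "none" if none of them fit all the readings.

For each candidate, compare predicted effects to what was observed:
(A) off-spec feedstock — does not account for viscosity out of range
(B) filter breakthrough — conversion up +; particulate in product + (by conversion up → particulate in product); viscosity out of range +; yield down +; flow instability +; level alarm + (by conversion up → level alarm)
(C) agitator failure — does not account for conversion up, viscosity out of range, flow instability
(D) catalyst deactivation — does not account for viscosity out of range
(E) control-valve stiction — conversion up +; particulate in product +; viscosity out of range -; yield down -; flow instability +; level alarm +
(B) alone accounts for all the evidence.

B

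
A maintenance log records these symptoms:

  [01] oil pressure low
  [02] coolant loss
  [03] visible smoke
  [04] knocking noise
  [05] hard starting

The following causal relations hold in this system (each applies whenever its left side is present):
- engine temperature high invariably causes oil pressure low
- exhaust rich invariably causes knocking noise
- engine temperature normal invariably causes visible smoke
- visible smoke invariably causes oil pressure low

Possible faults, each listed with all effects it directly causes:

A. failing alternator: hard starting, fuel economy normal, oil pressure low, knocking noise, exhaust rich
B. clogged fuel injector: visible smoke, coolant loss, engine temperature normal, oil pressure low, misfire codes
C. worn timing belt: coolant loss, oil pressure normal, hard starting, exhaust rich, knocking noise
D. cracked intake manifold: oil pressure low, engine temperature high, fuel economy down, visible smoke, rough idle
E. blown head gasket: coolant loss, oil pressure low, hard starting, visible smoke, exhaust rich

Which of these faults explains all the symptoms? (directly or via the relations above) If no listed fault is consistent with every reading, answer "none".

E

Per-candidate check:
(A) failing alternator — does not account for coolant loss, visible smoke
(B) clogged fuel injector — oil pressure low yes; coolant loss yes; visible smoke yes; knocking noise NO; hard starting NO
(C) worn timing belt — fails on oil pressure low, visible smoke (predicts oil pressure normal, not oil pressure low)
(D) cracked intake manifold — does not account for coolant loss, knocking noise, hard starting
(E) blown head gasket — accounts for every observation (knocking noise by exhaust rich → knocking noise)
(E) alone accounts for all the evidence.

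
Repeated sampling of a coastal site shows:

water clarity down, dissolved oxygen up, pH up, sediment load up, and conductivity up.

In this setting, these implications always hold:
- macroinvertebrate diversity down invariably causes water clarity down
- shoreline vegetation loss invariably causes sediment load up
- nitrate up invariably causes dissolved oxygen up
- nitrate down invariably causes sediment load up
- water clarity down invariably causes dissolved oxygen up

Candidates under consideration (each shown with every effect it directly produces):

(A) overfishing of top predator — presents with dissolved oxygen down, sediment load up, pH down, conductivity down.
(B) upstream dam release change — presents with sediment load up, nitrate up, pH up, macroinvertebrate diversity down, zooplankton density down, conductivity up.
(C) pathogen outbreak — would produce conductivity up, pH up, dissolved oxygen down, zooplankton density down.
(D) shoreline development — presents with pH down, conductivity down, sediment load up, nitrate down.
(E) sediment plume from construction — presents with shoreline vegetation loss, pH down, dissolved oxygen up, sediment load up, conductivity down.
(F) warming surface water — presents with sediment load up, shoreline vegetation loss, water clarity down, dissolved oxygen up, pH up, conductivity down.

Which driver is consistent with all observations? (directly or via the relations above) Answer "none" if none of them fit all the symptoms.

Per-candidate check:
(A) overfishing of top predator — fails on water clarity down, dissolved oxygen up, pH up, conductivity up (predicts dissolved oxygen down, not dissolved oxygen up; predicts pH down, not pH up; predicts conductivity down, not conductivity up)
(B) upstream dam release change — accounts for every observation (water clarity down via macroinvertebrate diversity down → water clarity down)
(C) pathogen outbreak — water clarity down NO; dissolved oxygen up NO; pH up yes; sediment load up NO; conductivity up yes
(D) shoreline development — water clarity down NO; dissolved oxygen up NO; pH up NO; sediment load up yes; conductivity up NO
(E) sediment plume from construction — fails on water clarity down, pH up, conductivity up (predicts pH down, not pH up; predicts conductivity down, not conductivity up)
(F) warming surface water — water clarity down yes; dissolved oxygen up yes; pH up yes; sediment load up yes; conductivity up NO
(B) alone accounts for all the evidence.

B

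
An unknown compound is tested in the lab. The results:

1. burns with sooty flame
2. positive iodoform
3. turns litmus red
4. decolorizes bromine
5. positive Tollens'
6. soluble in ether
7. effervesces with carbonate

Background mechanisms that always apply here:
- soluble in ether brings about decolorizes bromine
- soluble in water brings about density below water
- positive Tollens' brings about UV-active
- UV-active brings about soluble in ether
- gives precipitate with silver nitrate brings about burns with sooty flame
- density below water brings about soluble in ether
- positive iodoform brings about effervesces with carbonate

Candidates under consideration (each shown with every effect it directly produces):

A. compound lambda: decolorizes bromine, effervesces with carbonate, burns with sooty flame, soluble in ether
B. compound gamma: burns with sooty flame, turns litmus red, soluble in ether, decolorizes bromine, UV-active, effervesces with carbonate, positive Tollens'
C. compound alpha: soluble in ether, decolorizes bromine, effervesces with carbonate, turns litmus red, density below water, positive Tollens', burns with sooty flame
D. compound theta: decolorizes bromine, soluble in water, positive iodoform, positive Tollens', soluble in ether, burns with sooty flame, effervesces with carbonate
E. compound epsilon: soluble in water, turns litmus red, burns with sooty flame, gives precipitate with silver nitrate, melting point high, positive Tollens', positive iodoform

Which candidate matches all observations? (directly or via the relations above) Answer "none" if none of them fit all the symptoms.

For each candidate, compare predicted effects to what was observed:
(A) compound lambda — burns with sooty flame match; positive iodoform miss; turns litmus red miss; decolorizes bromine match; positive Tollens' miss; soluble in ether match; effervesces with carbonate match
(B) compound gamma — burns with sooty flame match; positive iodoform miss; turns litmus red match; decolorizes bromine match; positive Tollens' match; soluble in ether match; effervesces with carbonate match
(C) compound alpha — does not account for positive iodoform
(D) compound theta — does not account for turns litmus red
(E) compound epsilon — burns with sooty flame match; positive iodoform match; turns litmus red match; decolorizes bromine match (via positive Tollens' → UV-active → soluble in ether → decolorizes bromine); positive Tollens' match; soluble in ether match (via positive Tollens' → UV-active → soluble in ether); effervesces with carbonate match (via positive iodoform → effervesces with carbonate)
(E) is the only candidate with no mismatches.

E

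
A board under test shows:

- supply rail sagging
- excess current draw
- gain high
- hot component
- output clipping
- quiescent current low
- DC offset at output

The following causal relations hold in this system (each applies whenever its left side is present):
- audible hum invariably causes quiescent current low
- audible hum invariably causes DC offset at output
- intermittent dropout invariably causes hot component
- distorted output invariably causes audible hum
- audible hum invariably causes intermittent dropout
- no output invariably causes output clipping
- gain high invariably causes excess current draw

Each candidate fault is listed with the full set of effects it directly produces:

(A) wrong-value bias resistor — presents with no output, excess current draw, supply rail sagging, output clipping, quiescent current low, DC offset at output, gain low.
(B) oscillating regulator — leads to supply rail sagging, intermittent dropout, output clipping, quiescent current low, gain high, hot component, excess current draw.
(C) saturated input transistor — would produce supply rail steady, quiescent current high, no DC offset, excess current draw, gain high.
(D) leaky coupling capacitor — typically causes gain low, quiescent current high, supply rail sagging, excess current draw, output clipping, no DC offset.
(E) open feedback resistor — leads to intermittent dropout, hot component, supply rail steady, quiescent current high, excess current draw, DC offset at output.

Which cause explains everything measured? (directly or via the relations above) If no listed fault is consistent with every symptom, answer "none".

Per-candidate check:
(A) wrong-value bias resistor — supply rail sagging match; excess current draw match; gain high miss; hot component miss; output clipping match; quiescent current low match; DC offset at output match
(B) oscillating regulator — does not account for DC offset at output
(C) saturated input transistor — fails on supply rail sagging, hot component, output clipping, quiescent current low, DC offset at output (predicts supply rail steady, not supply rail sagging; predicts quiescent current high, not quiescent current low; predicts no DC offset, not DC offset at output)
(D) leaky coupling capacitor — supply rail sagging match; excess current draw match; gain high miss; hot component miss; output clipping match; quiescent current low miss; DC offset at output miss
(E) open feedback resistor — supply rail sagging miss; excess current draw match; gain high miss; hot component match; output clipping miss; quiescent current low miss; DC offset at output match
No candidate is consistent with all observations.

none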